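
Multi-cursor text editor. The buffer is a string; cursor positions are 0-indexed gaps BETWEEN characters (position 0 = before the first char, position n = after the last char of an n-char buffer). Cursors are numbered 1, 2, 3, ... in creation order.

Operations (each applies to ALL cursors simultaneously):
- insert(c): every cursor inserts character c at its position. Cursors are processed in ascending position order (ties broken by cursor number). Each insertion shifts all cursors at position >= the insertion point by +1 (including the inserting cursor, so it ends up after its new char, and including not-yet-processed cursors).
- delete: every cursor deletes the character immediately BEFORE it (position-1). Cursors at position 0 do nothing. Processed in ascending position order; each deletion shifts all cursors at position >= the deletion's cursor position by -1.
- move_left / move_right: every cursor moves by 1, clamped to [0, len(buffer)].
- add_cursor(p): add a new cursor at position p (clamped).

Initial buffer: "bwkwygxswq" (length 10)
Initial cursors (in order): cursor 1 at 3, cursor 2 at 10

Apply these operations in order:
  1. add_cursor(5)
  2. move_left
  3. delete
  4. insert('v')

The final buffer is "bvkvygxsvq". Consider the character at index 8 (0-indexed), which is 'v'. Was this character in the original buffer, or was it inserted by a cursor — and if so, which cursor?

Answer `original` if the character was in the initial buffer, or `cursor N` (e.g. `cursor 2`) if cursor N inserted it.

Answer: cursor 2

Derivation:
After op 1 (add_cursor(5)): buffer="bwkwygxswq" (len 10), cursors c1@3 c3@5 c2@10, authorship ..........
After op 2 (move_left): buffer="bwkwygxswq" (len 10), cursors c1@2 c3@4 c2@9, authorship ..........
After op 3 (delete): buffer="bkygxsq" (len 7), cursors c1@1 c3@2 c2@6, authorship .......
After op 4 (insert('v')): buffer="bvkvygxsvq" (len 10), cursors c1@2 c3@4 c2@9, authorship .1.3....2.
Authorship (.=original, N=cursor N): . 1 . 3 . . . . 2 .
Index 8: author = 2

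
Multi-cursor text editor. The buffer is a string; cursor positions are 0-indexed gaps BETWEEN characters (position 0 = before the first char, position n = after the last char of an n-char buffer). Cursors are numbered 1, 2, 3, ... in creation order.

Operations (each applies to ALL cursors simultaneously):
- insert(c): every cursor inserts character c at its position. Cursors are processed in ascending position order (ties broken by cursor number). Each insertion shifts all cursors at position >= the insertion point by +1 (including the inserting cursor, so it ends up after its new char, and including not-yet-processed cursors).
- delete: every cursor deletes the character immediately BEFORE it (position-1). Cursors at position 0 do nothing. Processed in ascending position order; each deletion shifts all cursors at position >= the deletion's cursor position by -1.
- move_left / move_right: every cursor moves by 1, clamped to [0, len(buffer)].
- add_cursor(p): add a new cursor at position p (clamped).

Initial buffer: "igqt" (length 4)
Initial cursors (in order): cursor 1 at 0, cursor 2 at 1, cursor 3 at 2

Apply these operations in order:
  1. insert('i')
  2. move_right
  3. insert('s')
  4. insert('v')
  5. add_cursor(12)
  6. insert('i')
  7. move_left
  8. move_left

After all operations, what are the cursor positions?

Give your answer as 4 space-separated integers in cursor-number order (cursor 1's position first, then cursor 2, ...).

Answer: 3 8 14 14

Derivation:
After op 1 (insert('i')): buffer="iiigiqt" (len 7), cursors c1@1 c2@3 c3@5, authorship 1.2.3..
After op 2 (move_right): buffer="iiigiqt" (len 7), cursors c1@2 c2@4 c3@6, authorship 1.2.3..
After op 3 (insert('s')): buffer="iisigsiqst" (len 10), cursors c1@3 c2@6 c3@9, authorship 1.12.23.3.
After op 4 (insert('v')): buffer="iisvigsviqsvt" (len 13), cursors c1@4 c2@8 c3@12, authorship 1.112.223.33.
After op 5 (add_cursor(12)): buffer="iisvigsviqsvt" (len 13), cursors c1@4 c2@8 c3@12 c4@12, authorship 1.112.223.33.
After op 6 (insert('i')): buffer="iisviigsviiqsviit" (len 17), cursors c1@5 c2@10 c3@16 c4@16, authorship 1.1112.2223.3334.
After op 7 (move_left): buffer="iisviigsviiqsviit" (len 17), cursors c1@4 c2@9 c3@15 c4@15, authorship 1.1112.2223.3334.
After op 8 (move_left): buffer="iisviigsviiqsviit" (len 17), cursors c1@3 c2@8 c3@14 c4@14, authorship 1.1112.2223.3334.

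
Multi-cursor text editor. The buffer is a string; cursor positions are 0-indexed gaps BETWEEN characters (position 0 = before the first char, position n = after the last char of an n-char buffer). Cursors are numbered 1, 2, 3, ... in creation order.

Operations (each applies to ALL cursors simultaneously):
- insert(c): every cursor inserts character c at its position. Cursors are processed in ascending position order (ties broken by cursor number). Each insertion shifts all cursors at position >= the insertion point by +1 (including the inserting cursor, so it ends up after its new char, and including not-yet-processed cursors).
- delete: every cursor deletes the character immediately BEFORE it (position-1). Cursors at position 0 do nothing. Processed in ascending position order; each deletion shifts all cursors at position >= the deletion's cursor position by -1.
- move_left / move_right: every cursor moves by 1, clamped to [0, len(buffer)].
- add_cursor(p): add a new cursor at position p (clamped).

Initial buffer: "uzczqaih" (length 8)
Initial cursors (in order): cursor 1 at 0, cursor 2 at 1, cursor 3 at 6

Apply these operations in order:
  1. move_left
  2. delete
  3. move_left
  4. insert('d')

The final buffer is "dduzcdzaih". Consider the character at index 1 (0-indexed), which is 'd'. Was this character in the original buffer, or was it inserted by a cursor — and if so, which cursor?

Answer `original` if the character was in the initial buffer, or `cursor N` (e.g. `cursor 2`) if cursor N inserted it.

After op 1 (move_left): buffer="uzczqaih" (len 8), cursors c1@0 c2@0 c3@5, authorship ........
After op 2 (delete): buffer="uzczaih" (len 7), cursors c1@0 c2@0 c3@4, authorship .......
After op 3 (move_left): buffer="uzczaih" (len 7), cursors c1@0 c2@0 c3@3, authorship .......
After op 4 (insert('d')): buffer="dduzcdzaih" (len 10), cursors c1@2 c2@2 c3@6, authorship 12...3....
Authorship (.=original, N=cursor N): 1 2 . . . 3 . . . .
Index 1: author = 2

Answer: cursor 2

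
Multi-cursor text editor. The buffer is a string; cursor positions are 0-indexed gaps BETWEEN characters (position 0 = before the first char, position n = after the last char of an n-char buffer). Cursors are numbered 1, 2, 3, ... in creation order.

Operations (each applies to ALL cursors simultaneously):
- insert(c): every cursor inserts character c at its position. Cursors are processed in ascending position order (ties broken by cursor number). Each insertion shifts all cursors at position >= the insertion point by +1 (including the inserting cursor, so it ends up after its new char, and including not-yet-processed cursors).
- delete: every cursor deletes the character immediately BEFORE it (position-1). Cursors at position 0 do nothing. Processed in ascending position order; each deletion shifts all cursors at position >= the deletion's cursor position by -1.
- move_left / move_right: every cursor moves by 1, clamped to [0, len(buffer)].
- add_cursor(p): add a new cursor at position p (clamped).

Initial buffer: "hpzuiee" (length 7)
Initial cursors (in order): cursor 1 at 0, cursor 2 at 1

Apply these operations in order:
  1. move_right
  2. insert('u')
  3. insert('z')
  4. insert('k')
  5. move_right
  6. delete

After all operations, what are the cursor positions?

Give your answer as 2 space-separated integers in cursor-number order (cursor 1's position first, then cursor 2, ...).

After op 1 (move_right): buffer="hpzuiee" (len 7), cursors c1@1 c2@2, authorship .......
After op 2 (insert('u')): buffer="hupuzuiee" (len 9), cursors c1@2 c2@4, authorship .1.2.....
After op 3 (insert('z')): buffer="huzpuzzuiee" (len 11), cursors c1@3 c2@6, authorship .11.22.....
After op 4 (insert('k')): buffer="huzkpuzkzuiee" (len 13), cursors c1@4 c2@8, authorship .111.222.....
After op 5 (move_right): buffer="huzkpuzkzuiee" (len 13), cursors c1@5 c2@9, authorship .111.222.....
After op 6 (delete): buffer="huzkuzkuiee" (len 11), cursors c1@4 c2@7, authorship .111222....

Answer: 4 7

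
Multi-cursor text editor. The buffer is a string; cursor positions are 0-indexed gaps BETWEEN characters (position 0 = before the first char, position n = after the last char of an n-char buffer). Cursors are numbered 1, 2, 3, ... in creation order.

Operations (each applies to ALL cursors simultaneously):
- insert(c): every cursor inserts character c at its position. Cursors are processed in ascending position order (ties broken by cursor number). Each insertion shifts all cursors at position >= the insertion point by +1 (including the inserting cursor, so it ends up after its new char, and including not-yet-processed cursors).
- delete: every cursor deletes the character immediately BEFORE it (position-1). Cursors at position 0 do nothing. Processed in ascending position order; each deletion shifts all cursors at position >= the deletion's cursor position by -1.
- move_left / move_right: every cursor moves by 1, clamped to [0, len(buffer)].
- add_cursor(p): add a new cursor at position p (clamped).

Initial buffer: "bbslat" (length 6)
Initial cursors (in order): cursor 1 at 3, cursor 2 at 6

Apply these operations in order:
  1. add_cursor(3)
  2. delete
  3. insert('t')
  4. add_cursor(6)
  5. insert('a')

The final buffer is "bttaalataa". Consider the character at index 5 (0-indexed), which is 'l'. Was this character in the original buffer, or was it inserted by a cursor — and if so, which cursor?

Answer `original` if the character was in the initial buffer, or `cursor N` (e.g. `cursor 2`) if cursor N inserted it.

After op 1 (add_cursor(3)): buffer="bbslat" (len 6), cursors c1@3 c3@3 c2@6, authorship ......
After op 2 (delete): buffer="bla" (len 3), cursors c1@1 c3@1 c2@3, authorship ...
After op 3 (insert('t')): buffer="bttlat" (len 6), cursors c1@3 c3@3 c2@6, authorship .13..2
After op 4 (add_cursor(6)): buffer="bttlat" (len 6), cursors c1@3 c3@3 c2@6 c4@6, authorship .13..2
After op 5 (insert('a')): buffer="bttaalataa" (len 10), cursors c1@5 c3@5 c2@10 c4@10, authorship .1313..224
Authorship (.=original, N=cursor N): . 1 3 1 3 . . 2 2 4
Index 5: author = original

Answer: original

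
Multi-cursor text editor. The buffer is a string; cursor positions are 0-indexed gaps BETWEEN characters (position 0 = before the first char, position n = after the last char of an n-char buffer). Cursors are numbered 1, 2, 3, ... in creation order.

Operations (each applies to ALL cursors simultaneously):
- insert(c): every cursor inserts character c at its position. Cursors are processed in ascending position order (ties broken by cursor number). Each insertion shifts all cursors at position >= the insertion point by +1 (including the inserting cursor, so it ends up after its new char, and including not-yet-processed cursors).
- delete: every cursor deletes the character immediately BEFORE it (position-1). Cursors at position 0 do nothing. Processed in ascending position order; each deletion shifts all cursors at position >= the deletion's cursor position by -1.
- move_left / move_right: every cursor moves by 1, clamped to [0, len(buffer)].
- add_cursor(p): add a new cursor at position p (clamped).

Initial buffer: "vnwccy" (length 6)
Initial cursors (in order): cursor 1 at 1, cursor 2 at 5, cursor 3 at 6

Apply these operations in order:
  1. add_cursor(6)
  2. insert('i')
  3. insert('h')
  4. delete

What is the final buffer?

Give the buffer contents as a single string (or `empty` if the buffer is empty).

After op 1 (add_cursor(6)): buffer="vnwccy" (len 6), cursors c1@1 c2@5 c3@6 c4@6, authorship ......
After op 2 (insert('i')): buffer="vinwcciyii" (len 10), cursors c1@2 c2@7 c3@10 c4@10, authorship .1....2.34
After op 3 (insert('h')): buffer="vihnwccihyiihh" (len 14), cursors c1@3 c2@9 c3@14 c4@14, authorship .11....22.3434
After op 4 (delete): buffer="vinwcciyii" (len 10), cursors c1@2 c2@7 c3@10 c4@10, authorship .1....2.34

Answer: vinwcciyii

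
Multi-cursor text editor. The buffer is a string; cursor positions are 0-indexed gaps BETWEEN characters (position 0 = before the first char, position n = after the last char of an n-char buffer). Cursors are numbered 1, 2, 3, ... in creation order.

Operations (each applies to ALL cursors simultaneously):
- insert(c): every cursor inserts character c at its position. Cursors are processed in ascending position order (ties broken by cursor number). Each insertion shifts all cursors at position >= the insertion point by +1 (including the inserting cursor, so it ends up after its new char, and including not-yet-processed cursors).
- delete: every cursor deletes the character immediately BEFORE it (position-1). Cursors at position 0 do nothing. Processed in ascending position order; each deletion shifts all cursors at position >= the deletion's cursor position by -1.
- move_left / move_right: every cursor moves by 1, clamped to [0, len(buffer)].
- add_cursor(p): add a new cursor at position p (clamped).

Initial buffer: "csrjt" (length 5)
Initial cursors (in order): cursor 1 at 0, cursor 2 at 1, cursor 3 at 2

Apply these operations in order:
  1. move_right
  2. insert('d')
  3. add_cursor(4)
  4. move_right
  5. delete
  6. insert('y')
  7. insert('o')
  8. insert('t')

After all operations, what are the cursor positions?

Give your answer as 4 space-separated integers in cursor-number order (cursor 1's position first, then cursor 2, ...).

Answer: 11 11 15 11

Derivation:
After op 1 (move_right): buffer="csrjt" (len 5), cursors c1@1 c2@2 c3@3, authorship .....
After op 2 (insert('d')): buffer="cdsdrdjt" (len 8), cursors c1@2 c2@4 c3@6, authorship .1.2.3..
After op 3 (add_cursor(4)): buffer="cdsdrdjt" (len 8), cursors c1@2 c2@4 c4@4 c3@6, authorship .1.2.3..
After op 4 (move_right): buffer="cdsdrdjt" (len 8), cursors c1@3 c2@5 c4@5 c3@7, authorship .1.2.3..
After op 5 (delete): buffer="cddt" (len 4), cursors c1@2 c2@2 c4@2 c3@3, authorship .13.
After op 6 (insert('y')): buffer="cdyyydyt" (len 8), cursors c1@5 c2@5 c4@5 c3@7, authorship .112433.
After op 7 (insert('o')): buffer="cdyyyooodyot" (len 12), cursors c1@8 c2@8 c4@8 c3@11, authorship .1124124333.
After op 8 (insert('t')): buffer="cdyyyoootttdyott" (len 16), cursors c1@11 c2@11 c4@11 c3@15, authorship .11241241243333.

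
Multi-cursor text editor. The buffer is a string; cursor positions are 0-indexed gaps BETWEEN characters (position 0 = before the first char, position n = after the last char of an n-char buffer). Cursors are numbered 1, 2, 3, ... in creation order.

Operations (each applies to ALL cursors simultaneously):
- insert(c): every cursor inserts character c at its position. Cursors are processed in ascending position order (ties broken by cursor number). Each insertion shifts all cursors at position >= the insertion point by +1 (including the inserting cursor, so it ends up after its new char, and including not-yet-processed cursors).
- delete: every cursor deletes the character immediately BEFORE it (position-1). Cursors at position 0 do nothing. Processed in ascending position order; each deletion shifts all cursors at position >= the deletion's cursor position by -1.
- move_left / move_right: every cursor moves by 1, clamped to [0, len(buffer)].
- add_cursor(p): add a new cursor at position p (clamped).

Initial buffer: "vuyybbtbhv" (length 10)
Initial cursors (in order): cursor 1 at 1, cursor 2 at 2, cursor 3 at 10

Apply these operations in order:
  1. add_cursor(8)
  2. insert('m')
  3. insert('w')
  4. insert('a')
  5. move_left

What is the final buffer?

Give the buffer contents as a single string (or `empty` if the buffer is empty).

Answer: vmwaumwayybbtbmwahvmwa

Derivation:
After op 1 (add_cursor(8)): buffer="vuyybbtbhv" (len 10), cursors c1@1 c2@2 c4@8 c3@10, authorship ..........
After op 2 (insert('m')): buffer="vmumyybbtbmhvm" (len 14), cursors c1@2 c2@4 c4@11 c3@14, authorship .1.2......4..3
After op 3 (insert('w')): buffer="vmwumwyybbtbmwhvmw" (len 18), cursors c1@3 c2@6 c4@14 c3@18, authorship .11.22......44..33
After op 4 (insert('a')): buffer="vmwaumwayybbtbmwahvmwa" (len 22), cursors c1@4 c2@8 c4@17 c3@22, authorship .111.222......444..333
After op 5 (move_left): buffer="vmwaumwayybbtbmwahvmwa" (len 22), cursors c1@3 c2@7 c4@16 c3@21, authorship .111.222......444..333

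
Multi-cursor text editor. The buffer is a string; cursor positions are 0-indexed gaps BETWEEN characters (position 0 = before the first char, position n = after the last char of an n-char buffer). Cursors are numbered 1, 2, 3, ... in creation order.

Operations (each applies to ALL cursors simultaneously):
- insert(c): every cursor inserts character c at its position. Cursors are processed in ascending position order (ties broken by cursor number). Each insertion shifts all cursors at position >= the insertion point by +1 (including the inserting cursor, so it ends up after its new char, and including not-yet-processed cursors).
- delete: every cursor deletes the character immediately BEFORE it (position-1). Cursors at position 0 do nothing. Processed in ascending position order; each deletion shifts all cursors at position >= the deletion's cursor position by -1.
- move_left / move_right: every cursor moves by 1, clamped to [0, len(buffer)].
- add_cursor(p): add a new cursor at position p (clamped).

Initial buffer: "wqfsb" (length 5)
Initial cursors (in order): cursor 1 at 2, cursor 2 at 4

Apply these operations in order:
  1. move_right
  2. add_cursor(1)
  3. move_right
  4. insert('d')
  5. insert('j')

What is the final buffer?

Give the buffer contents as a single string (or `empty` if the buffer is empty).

After op 1 (move_right): buffer="wqfsb" (len 5), cursors c1@3 c2@5, authorship .....
After op 2 (add_cursor(1)): buffer="wqfsb" (len 5), cursors c3@1 c1@3 c2@5, authorship .....
After op 3 (move_right): buffer="wqfsb" (len 5), cursors c3@2 c1@4 c2@5, authorship .....
After op 4 (insert('d')): buffer="wqdfsdbd" (len 8), cursors c3@3 c1@6 c2@8, authorship ..3..1.2
After op 5 (insert('j')): buffer="wqdjfsdjbdj" (len 11), cursors c3@4 c1@8 c2@11, authorship ..33..11.22

Answer: wqdjfsdjbdj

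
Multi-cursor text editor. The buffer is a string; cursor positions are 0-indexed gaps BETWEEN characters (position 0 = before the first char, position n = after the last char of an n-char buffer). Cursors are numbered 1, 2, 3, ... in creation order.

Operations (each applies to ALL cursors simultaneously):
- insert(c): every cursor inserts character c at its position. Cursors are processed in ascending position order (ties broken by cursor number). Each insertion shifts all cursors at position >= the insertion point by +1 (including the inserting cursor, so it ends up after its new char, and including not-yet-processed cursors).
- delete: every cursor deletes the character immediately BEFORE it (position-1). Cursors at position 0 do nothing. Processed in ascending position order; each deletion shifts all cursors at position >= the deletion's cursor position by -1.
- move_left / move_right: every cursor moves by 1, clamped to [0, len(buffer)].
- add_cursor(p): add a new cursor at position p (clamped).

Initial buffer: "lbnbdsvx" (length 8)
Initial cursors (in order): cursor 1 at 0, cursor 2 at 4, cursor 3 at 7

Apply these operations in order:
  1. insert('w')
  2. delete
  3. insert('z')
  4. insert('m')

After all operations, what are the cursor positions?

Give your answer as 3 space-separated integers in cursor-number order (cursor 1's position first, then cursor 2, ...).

Answer: 2 8 13

Derivation:
After op 1 (insert('w')): buffer="wlbnbwdsvwx" (len 11), cursors c1@1 c2@6 c3@10, authorship 1....2...3.
After op 2 (delete): buffer="lbnbdsvx" (len 8), cursors c1@0 c2@4 c3@7, authorship ........
After op 3 (insert('z')): buffer="zlbnbzdsvzx" (len 11), cursors c1@1 c2@6 c3@10, authorship 1....2...3.
After op 4 (insert('m')): buffer="zmlbnbzmdsvzmx" (len 14), cursors c1@2 c2@8 c3@13, authorship 11....22...33.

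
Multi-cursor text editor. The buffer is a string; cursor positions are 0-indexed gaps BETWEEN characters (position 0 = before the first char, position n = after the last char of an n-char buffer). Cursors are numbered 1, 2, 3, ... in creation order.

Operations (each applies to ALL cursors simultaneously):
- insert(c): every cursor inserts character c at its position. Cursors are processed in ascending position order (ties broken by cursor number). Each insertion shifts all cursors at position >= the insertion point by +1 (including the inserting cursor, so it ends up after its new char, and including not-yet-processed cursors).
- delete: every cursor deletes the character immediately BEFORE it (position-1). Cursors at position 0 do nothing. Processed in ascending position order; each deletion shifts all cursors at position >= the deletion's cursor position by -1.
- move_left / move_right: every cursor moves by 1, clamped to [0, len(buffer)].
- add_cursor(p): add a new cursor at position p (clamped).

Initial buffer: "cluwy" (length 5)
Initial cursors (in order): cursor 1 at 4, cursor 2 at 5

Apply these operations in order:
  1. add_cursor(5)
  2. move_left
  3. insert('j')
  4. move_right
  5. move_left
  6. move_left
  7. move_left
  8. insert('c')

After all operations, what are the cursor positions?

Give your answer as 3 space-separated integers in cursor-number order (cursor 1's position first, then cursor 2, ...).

Answer: 3 8 8

Derivation:
After op 1 (add_cursor(5)): buffer="cluwy" (len 5), cursors c1@4 c2@5 c3@5, authorship .....
After op 2 (move_left): buffer="cluwy" (len 5), cursors c1@3 c2@4 c3@4, authorship .....
After op 3 (insert('j')): buffer="clujwjjy" (len 8), cursors c1@4 c2@7 c3@7, authorship ...1.23.
After op 4 (move_right): buffer="clujwjjy" (len 8), cursors c1@5 c2@8 c3@8, authorship ...1.23.
After op 5 (move_left): buffer="clujwjjy" (len 8), cursors c1@4 c2@7 c3@7, authorship ...1.23.
After op 6 (move_left): buffer="clujwjjy" (len 8), cursors c1@3 c2@6 c3@6, authorship ...1.23.
After op 7 (move_left): buffer="clujwjjy" (len 8), cursors c1@2 c2@5 c3@5, authorship ...1.23.
After op 8 (insert('c')): buffer="clcujwccjjy" (len 11), cursors c1@3 c2@8 c3@8, authorship ..1.1.2323.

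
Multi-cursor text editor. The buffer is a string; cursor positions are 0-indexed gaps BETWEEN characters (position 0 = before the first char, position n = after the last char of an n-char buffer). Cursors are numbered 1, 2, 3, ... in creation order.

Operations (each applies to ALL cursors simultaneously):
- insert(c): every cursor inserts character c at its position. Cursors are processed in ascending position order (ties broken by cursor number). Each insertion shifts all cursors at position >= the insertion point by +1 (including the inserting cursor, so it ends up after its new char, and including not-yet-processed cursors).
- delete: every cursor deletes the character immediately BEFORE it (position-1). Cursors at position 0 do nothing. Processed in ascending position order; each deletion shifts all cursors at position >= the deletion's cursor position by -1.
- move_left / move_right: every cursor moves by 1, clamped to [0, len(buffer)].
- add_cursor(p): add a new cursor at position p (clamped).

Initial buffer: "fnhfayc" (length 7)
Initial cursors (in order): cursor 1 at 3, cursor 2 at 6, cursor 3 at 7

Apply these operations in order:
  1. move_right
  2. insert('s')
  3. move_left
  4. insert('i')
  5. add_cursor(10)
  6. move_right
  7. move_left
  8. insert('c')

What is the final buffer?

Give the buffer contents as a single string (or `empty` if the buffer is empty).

Answer: fnhficsaycsciiccs

Derivation:
After op 1 (move_right): buffer="fnhfayc" (len 7), cursors c1@4 c2@7 c3@7, authorship .......
After op 2 (insert('s')): buffer="fnhfsaycss" (len 10), cursors c1@5 c2@10 c3@10, authorship ....1...23
After op 3 (move_left): buffer="fnhfsaycss" (len 10), cursors c1@4 c2@9 c3@9, authorship ....1...23
After op 4 (insert('i')): buffer="fnhfisaycsiis" (len 13), cursors c1@5 c2@12 c3@12, authorship ....11...2233
After op 5 (add_cursor(10)): buffer="fnhfisaycsiis" (len 13), cursors c1@5 c4@10 c2@12 c3@12, authorship ....11...2233
After op 6 (move_right): buffer="fnhfisaycsiis" (len 13), cursors c1@6 c4@11 c2@13 c3@13, authorship ....11...2233
After op 7 (move_left): buffer="fnhfisaycsiis" (len 13), cursors c1@5 c4@10 c2@12 c3@12, authorship ....11...2233
After op 8 (insert('c')): buffer="fnhficsaycsciiccs" (len 17), cursors c1@6 c4@12 c2@16 c3@16, authorship ....111...2423233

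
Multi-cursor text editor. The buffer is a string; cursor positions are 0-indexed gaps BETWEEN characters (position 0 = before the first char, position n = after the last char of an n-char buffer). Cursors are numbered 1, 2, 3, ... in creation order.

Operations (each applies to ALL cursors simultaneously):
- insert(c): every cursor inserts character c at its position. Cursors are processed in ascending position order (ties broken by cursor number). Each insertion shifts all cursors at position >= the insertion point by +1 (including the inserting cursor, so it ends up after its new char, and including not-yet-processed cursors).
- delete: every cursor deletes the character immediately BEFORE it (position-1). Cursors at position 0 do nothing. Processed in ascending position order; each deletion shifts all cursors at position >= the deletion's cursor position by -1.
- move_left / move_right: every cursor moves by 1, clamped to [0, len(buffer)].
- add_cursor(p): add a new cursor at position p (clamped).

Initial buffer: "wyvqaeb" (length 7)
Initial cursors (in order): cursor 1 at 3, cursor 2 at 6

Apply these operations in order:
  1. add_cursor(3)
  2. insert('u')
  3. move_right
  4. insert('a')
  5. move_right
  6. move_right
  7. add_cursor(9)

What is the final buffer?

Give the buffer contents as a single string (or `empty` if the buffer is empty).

Answer: wyvuuqaaaeuba

Derivation:
After op 1 (add_cursor(3)): buffer="wyvqaeb" (len 7), cursors c1@3 c3@3 c2@6, authorship .......
After op 2 (insert('u')): buffer="wyvuuqaeub" (len 10), cursors c1@5 c3@5 c2@9, authorship ...13...2.
After op 3 (move_right): buffer="wyvuuqaeub" (len 10), cursors c1@6 c3@6 c2@10, authorship ...13...2.
After op 4 (insert('a')): buffer="wyvuuqaaaeuba" (len 13), cursors c1@8 c3@8 c2@13, authorship ...13.13..2.2
After op 5 (move_right): buffer="wyvuuqaaaeuba" (len 13), cursors c1@9 c3@9 c2@13, authorship ...13.13..2.2
After op 6 (move_right): buffer="wyvuuqaaaeuba" (len 13), cursors c1@10 c3@10 c2@13, authorship ...13.13..2.2
After op 7 (add_cursor(9)): buffer="wyvuuqaaaeuba" (len 13), cursors c4@9 c1@10 c3@10 c2@13, authorship ...13.13..2.2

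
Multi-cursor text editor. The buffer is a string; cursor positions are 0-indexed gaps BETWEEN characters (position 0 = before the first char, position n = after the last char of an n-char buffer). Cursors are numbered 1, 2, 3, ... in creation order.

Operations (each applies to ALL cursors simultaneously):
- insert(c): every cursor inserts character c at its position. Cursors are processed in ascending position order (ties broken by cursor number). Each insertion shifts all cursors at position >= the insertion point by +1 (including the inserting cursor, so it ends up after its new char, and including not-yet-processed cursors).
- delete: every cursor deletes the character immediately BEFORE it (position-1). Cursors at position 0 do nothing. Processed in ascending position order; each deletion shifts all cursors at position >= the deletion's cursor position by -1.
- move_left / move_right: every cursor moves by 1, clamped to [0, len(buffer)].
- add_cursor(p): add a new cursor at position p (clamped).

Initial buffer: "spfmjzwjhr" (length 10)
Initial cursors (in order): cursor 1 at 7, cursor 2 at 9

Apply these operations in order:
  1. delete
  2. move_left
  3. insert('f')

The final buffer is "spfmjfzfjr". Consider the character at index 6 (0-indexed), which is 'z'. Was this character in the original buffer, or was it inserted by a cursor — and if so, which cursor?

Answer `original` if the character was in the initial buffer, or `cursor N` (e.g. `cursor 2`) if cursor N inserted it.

After op 1 (delete): buffer="spfmjzjr" (len 8), cursors c1@6 c2@7, authorship ........
After op 2 (move_left): buffer="spfmjzjr" (len 8), cursors c1@5 c2@6, authorship ........
After op 3 (insert('f')): buffer="spfmjfzfjr" (len 10), cursors c1@6 c2@8, authorship .....1.2..
Authorship (.=original, N=cursor N): . . . . . 1 . 2 . .
Index 6: author = original

Answer: original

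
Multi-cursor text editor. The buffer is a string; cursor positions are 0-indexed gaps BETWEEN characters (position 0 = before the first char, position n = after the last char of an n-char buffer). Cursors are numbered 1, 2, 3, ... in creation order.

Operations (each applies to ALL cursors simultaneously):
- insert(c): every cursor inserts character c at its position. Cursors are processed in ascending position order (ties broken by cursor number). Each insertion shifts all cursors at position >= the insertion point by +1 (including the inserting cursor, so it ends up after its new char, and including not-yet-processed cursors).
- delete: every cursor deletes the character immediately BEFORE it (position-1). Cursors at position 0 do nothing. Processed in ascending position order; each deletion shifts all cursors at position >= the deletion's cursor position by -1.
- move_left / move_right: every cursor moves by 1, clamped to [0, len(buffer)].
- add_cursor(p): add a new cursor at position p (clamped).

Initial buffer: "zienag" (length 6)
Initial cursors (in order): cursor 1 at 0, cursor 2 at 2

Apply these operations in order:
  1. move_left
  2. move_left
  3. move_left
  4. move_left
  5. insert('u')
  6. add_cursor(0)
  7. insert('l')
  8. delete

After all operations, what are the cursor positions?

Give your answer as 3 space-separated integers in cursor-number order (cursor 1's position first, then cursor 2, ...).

After op 1 (move_left): buffer="zienag" (len 6), cursors c1@0 c2@1, authorship ......
After op 2 (move_left): buffer="zienag" (len 6), cursors c1@0 c2@0, authorship ......
After op 3 (move_left): buffer="zienag" (len 6), cursors c1@0 c2@0, authorship ......
After op 4 (move_left): buffer="zienag" (len 6), cursors c1@0 c2@0, authorship ......
After op 5 (insert('u')): buffer="uuzienag" (len 8), cursors c1@2 c2@2, authorship 12......
After op 6 (add_cursor(0)): buffer="uuzienag" (len 8), cursors c3@0 c1@2 c2@2, authorship 12......
After op 7 (insert('l')): buffer="luullzienag" (len 11), cursors c3@1 c1@5 c2@5, authorship 31212......
After op 8 (delete): buffer="uuzienag" (len 8), cursors c3@0 c1@2 c2@2, authorship 12......

Answer: 2 2 0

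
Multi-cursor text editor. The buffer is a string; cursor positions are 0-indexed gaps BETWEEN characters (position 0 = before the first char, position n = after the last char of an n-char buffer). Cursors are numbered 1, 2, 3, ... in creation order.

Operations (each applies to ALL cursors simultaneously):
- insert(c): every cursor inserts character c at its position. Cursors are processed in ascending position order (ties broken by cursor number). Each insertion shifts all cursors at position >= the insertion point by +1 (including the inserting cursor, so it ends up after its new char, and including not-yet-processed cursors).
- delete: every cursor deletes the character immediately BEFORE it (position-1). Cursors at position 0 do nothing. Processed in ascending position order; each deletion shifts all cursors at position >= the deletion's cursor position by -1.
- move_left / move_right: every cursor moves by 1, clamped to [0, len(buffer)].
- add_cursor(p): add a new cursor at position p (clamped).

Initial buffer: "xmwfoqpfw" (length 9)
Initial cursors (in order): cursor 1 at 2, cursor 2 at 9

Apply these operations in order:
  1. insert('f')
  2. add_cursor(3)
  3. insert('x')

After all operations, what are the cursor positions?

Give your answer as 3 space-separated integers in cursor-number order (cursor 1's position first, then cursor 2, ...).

Answer: 5 14 5

Derivation:
After op 1 (insert('f')): buffer="xmfwfoqpfwf" (len 11), cursors c1@3 c2@11, authorship ..1.......2
After op 2 (add_cursor(3)): buffer="xmfwfoqpfwf" (len 11), cursors c1@3 c3@3 c2@11, authorship ..1.......2
After op 3 (insert('x')): buffer="xmfxxwfoqpfwfx" (len 14), cursors c1@5 c3@5 c2@14, authorship ..113.......22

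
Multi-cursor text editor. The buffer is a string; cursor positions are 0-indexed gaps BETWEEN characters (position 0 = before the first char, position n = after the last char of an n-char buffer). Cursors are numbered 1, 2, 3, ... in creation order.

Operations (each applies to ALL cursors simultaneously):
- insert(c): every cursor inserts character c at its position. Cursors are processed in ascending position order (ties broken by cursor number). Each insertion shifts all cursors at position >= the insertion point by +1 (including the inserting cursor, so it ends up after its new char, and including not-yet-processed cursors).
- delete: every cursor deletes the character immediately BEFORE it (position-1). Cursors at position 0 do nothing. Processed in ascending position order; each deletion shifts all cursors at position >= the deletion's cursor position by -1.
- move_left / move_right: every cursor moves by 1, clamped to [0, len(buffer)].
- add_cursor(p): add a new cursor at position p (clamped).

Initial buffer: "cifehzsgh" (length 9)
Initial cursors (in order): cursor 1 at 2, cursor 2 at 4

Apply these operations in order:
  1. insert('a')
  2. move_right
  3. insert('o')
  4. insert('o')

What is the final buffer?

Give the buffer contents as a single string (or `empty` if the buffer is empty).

After op 1 (insert('a')): buffer="ciafeahzsgh" (len 11), cursors c1@3 c2@6, authorship ..1..2.....
After op 2 (move_right): buffer="ciafeahzsgh" (len 11), cursors c1@4 c2@7, authorship ..1..2.....
After op 3 (insert('o')): buffer="ciafoeahozsgh" (len 13), cursors c1@5 c2@9, authorship ..1.1.2.2....
After op 4 (insert('o')): buffer="ciafooeahoozsgh" (len 15), cursors c1@6 c2@11, authorship ..1.11.2.22....

Answer: ciafooeahoozsgh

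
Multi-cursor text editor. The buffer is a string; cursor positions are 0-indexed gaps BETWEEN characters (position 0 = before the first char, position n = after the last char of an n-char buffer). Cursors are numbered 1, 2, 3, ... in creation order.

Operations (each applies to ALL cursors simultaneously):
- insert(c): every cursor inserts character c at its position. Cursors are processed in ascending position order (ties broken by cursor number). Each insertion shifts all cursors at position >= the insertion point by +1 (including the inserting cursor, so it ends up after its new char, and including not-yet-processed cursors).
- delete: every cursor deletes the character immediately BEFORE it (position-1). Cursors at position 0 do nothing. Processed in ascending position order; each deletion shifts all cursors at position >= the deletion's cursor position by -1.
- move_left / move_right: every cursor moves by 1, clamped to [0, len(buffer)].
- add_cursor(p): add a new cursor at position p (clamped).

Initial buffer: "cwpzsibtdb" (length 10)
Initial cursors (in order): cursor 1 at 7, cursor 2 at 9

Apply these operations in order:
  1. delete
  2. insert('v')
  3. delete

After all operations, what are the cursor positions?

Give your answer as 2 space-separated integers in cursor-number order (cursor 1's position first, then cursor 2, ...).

After op 1 (delete): buffer="cwpzsitb" (len 8), cursors c1@6 c2@7, authorship ........
After op 2 (insert('v')): buffer="cwpzsivtvb" (len 10), cursors c1@7 c2@9, authorship ......1.2.
After op 3 (delete): buffer="cwpzsitb" (len 8), cursors c1@6 c2@7, authorship ........

Answer: 6 7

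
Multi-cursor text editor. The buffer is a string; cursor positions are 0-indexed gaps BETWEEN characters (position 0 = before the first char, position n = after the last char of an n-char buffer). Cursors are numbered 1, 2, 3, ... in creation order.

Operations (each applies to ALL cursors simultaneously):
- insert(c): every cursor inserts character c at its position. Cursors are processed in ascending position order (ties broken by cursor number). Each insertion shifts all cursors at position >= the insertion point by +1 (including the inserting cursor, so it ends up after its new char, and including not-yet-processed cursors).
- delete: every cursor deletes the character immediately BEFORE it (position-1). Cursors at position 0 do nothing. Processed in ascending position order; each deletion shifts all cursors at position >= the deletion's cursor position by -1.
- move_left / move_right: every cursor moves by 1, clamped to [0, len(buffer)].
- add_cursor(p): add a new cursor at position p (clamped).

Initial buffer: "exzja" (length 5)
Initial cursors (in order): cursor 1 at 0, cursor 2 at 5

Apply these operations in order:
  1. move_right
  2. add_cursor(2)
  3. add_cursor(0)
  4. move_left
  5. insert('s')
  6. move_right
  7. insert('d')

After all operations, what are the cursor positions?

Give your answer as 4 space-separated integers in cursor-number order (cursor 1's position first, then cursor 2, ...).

Answer: 5 13 8 5

Derivation:
After op 1 (move_right): buffer="exzja" (len 5), cursors c1@1 c2@5, authorship .....
After op 2 (add_cursor(2)): buffer="exzja" (len 5), cursors c1@1 c3@2 c2@5, authorship .....
After op 3 (add_cursor(0)): buffer="exzja" (len 5), cursors c4@0 c1@1 c3@2 c2@5, authorship .....
After op 4 (move_left): buffer="exzja" (len 5), cursors c1@0 c4@0 c3@1 c2@4, authorship .....
After op 5 (insert('s')): buffer="ssesxzjsa" (len 9), cursors c1@2 c4@2 c3@4 c2@8, authorship 14.3...2.
After op 6 (move_right): buffer="ssesxzjsa" (len 9), cursors c1@3 c4@3 c3@5 c2@9, authorship 14.3...2.
After op 7 (insert('d')): buffer="sseddsxdzjsad" (len 13), cursors c1@5 c4@5 c3@8 c2@13, authorship 14.143.3..2.2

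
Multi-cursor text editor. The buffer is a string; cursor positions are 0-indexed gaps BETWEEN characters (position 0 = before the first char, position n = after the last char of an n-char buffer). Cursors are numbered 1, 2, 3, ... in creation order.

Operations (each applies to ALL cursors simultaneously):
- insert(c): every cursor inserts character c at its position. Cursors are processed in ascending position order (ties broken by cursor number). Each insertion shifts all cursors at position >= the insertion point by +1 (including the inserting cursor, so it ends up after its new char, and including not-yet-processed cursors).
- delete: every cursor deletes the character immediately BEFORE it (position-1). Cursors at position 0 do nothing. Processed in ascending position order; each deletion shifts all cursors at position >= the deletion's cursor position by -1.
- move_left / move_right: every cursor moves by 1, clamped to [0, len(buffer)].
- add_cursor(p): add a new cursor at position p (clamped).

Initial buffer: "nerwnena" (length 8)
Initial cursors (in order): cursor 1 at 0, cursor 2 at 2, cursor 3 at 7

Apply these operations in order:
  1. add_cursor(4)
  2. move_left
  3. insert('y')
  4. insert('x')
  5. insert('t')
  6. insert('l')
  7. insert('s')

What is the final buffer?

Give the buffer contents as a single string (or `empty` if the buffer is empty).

Answer: yxtlsnyxtlseryxtlswneyxtlsna

Derivation:
After op 1 (add_cursor(4)): buffer="nerwnena" (len 8), cursors c1@0 c2@2 c4@4 c3@7, authorship ........
After op 2 (move_left): buffer="nerwnena" (len 8), cursors c1@0 c2@1 c4@3 c3@6, authorship ........
After op 3 (insert('y')): buffer="ynyerywneyna" (len 12), cursors c1@1 c2@3 c4@6 c3@10, authorship 1.2..4...3..
After op 4 (insert('x')): buffer="yxnyxeryxwneyxna" (len 16), cursors c1@2 c2@5 c4@9 c3@14, authorship 11.22..44...33..
After op 5 (insert('t')): buffer="yxtnyxteryxtwneyxtna" (len 20), cursors c1@3 c2@7 c4@12 c3@18, authorship 111.222..444...333..
After op 6 (insert('l')): buffer="yxtlnyxtleryxtlwneyxtlna" (len 24), cursors c1@4 c2@9 c4@15 c3@22, authorship 1111.2222..4444...3333..
After op 7 (insert('s')): buffer="yxtlsnyxtlseryxtlswneyxtlsna" (len 28), cursors c1@5 c2@11 c4@18 c3@26, authorship 11111.22222..44444...33333..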